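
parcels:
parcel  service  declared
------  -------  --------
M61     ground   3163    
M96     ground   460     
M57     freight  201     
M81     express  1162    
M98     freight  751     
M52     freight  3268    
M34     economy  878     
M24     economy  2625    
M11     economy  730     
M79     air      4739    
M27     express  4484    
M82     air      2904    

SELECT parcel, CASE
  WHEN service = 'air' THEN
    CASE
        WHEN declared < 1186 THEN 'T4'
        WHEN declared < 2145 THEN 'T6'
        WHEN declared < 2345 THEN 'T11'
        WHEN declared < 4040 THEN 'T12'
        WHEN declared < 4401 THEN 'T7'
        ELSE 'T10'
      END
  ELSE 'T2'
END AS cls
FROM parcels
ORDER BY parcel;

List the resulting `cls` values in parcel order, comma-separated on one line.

parcel=M11: service='economy' → outer ELSE → T2
parcel=M24: service='economy' → outer ELSE → T2
parcel=M27: service='express' → outer ELSE → T2
parcel=M34: service='economy' → outer ELSE → T2
parcel=M52: service='freight' → outer ELSE → T2
parcel=M57: service='freight' → outer ELSE → T2
parcel=M61: service='ground' → outer ELSE → T2
parcel=M79: service='air' → inner[ELSE] → T10
parcel=M81: service='express' → outer ELSE → T2
parcel=M82: service='air' → inner[declared < 4040] → T12
parcel=M96: service='ground' → outer ELSE → T2
parcel=M98: service='freight' → outer ELSE → T2

T2, T2, T2, T2, T2, T2, T2, T10, T2, T12, T2, T2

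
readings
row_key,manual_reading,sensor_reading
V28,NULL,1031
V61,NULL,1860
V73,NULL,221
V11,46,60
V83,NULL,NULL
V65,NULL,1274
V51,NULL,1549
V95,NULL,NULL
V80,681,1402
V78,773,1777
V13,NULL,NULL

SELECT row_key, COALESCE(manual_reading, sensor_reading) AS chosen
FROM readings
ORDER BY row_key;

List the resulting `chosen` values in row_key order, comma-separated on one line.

46, NULL, 1031, 1549, 1860, 1274, 221, 773, 681, NULL, NULL

row_key=V11: manual_reading=46 → 46
row_key=V13: manual_reading=NULL, sensor_reading=NULL (all NULL) → NULL
row_key=V28: manual_reading=NULL, sensor_reading=1031 → 1031
row_key=V51: manual_reading=NULL, sensor_reading=1549 → 1549
row_key=V61: manual_reading=NULL, sensor_reading=1860 → 1860
row_key=V65: manual_reading=NULL, sensor_reading=1274 → 1274
row_key=V73: manual_reading=NULL, sensor_reading=221 → 221
row_key=V78: manual_reading=773 → 773
row_key=V80: manual_reading=681 → 681
row_key=V83: manual_reading=NULL, sensor_reading=NULL (all NULL) → NULL
row_key=V95: manual_reading=NULL, sensor_reading=NULL (all NULL) → NULL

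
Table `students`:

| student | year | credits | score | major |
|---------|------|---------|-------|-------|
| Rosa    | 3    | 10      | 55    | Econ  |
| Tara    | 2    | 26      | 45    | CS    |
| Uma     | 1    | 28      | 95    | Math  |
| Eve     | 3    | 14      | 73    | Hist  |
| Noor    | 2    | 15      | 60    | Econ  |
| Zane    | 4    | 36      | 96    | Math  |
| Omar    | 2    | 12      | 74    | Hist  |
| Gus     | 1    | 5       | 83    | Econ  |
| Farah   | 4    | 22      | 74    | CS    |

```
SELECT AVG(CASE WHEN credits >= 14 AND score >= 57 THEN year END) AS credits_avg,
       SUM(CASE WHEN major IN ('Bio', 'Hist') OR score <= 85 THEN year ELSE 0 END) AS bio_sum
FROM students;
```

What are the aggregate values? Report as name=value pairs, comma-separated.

[credits_avg: credits >= 14 AND score >= 57]
student=Rosa: ✗
student=Tara: ✗
student=Uma: ✓ → 1
student=Eve: ✓ → 3
student=Noor: ✓ → 2
student=Zane: ✓ → 4
student=Omar: ✗
student=Gus: ✗
student=Farah: ✓ → 4
credits_avg = (1 + 3 + 2 + 4 + 4) / 5 = 2.8
—
[bio_sum: major IN ('Bio', 'Hist') OR score <= 85]
student=Rosa: ✓ → 3
student=Tara: ✓ → 2
student=Uma: ✗
student=Eve: ✓ → 3
student=Noor: ✓ → 2
student=Zane: ✗
student=Omar: ✓ → 2
student=Gus: ✓ → 1
student=Farah: ✓ → 4
bio_sum = 3 + 2 + 3 + 2 + 2 + 1 + 4 = 17

credits_avg=2.8, bio_sum=17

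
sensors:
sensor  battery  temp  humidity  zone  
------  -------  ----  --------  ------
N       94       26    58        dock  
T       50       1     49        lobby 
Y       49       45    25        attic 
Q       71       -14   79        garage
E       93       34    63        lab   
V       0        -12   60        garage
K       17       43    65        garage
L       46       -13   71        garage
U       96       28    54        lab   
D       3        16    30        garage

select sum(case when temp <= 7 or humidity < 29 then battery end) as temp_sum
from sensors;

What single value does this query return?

sensor=N: ✗
sensor=T: ✓ → 50
sensor=Y: ✓ → 49
sensor=Q: ✓ → 71
sensor=E: ✗
sensor=V: ✓ → 0
sensor=K: ✗
sensor=L: ✓ → 46
sensor=U: ✗
sensor=D: ✗
temp_sum = 50 + 49 + 71 + 46 = 216

216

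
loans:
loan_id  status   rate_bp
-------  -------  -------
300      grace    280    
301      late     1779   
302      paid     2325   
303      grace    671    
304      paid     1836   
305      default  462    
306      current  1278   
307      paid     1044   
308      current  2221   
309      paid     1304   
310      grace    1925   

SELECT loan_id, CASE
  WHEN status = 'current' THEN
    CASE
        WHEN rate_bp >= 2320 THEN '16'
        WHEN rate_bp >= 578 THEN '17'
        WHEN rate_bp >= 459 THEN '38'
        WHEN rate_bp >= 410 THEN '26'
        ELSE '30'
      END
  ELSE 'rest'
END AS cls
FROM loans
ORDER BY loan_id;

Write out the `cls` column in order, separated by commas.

rest, rest, rest, rest, rest, rest, 17, rest, 17, rest, rest

loan_id=300: status='grace' → outer ELSE → rest
loan_id=301: status='late' → outer ELSE → rest
loan_id=302: status='paid' → outer ELSE → rest
loan_id=303: status='grace' → outer ELSE → rest
loan_id=304: status='paid' → outer ELSE → rest
loan_id=305: status='default' → outer ELSE → rest
loan_id=306: status='current' → inner[rate_bp >= 578] → 17
loan_id=307: status='paid' → outer ELSE → rest
loan_id=308: status='current' → inner[rate_bp >= 578] → 17
loan_id=309: status='paid' → outer ELSE → rest
loan_id=310: status='grace' → outer ELSE → rest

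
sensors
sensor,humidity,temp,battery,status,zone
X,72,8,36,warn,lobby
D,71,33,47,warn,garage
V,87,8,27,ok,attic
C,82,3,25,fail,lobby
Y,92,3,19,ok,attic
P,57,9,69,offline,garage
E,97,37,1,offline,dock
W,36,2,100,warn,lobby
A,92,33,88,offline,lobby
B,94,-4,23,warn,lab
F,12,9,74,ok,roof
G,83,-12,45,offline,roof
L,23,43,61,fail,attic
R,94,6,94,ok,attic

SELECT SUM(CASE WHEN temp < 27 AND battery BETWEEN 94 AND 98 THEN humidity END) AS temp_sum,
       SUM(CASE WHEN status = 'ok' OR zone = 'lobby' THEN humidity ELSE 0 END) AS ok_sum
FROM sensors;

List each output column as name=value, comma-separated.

temp_sum=94, ok_sum=567

[temp_sum: temp < 27 AND battery BETWEEN 94 AND 98]
sensor=X: ✗
sensor=D: ✗
sensor=V: ✗
sensor=C: ✗
sensor=Y: ✗
sensor=P: ✗
sensor=E: ✗
sensor=W: ✗
sensor=A: ✗
sensor=B: ✗
sensor=F: ✗
sensor=G: ✗
sensor=L: ✗
sensor=R: ✓ → 94
temp_sum = 94
—
[ok_sum: status = 'ok' OR zone = 'lobby']
sensor=X: ✓ → 72
sensor=D: ✗
sensor=V: ✓ → 87
sensor=C: ✓ → 82
sensor=Y: ✓ → 92
sensor=P: ✗
sensor=E: ✗
sensor=W: ✓ → 36
sensor=A: ✓ → 92
sensor=B: ✗
sensor=F: ✓ → 12
sensor=G: ✗
sensor=L: ✗
sensor=R: ✓ → 94
ok_sum = 72 + 87 + 82 + 92 + 36 + 92 + 12 + 94 = 567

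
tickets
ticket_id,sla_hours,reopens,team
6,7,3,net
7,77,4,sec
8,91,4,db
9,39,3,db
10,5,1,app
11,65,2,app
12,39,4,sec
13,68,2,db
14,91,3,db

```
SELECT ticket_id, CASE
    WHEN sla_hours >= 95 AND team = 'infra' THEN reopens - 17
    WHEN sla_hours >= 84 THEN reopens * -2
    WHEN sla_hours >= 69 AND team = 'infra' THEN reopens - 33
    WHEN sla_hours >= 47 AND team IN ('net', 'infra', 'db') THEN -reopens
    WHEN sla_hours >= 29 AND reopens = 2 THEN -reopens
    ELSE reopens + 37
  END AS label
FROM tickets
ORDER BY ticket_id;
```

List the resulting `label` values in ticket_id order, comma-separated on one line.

40, 41, -8, 40, 38, -2, 41, -2, -6

ticket_id=6: ELSE → 40
ticket_id=7: ELSE → 41
ticket_id=8: sla_hours >= 84 → -8
ticket_id=9: ELSE → 40
ticket_id=10: ELSE → 38
ticket_id=11: sla_hours >= 29 AND reopens = 2 → -2
ticket_id=12: ELSE → 41
ticket_id=13: sla_hours >= 47 AND team IN ('net', 'infra', 'db') → -2
ticket_id=14: sla_hours >= 84 → -6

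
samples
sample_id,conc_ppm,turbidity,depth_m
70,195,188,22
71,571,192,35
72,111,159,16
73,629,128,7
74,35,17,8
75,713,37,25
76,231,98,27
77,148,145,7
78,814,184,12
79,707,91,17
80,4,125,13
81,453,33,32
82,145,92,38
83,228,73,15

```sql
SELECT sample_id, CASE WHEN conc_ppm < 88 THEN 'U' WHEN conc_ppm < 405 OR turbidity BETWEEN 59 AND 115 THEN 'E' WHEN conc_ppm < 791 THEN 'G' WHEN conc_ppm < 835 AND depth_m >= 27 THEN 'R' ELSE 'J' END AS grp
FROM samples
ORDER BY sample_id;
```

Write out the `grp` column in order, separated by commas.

sample_id=70: conc_ppm < 405 OR turbidity BETWEEN 59 AND 115 → E
sample_id=71: conc_ppm < 791 → G
sample_id=72: conc_ppm < 405 OR turbidity BETWEEN 59 AND 115 → E
sample_id=73: conc_ppm < 791 → G
sample_id=74: conc_ppm < 88 → U
sample_id=75: conc_ppm < 791 → G
sample_id=76: conc_ppm < 405 OR turbidity BETWEEN 59 AND 115 → E
sample_id=77: conc_ppm < 405 OR turbidity BETWEEN 59 AND 115 → E
sample_id=78: ELSE → J
sample_id=79: conc_ppm < 405 OR turbidity BETWEEN 59 AND 115 → E
sample_id=80: conc_ppm < 88 → U
sample_id=81: conc_ppm < 791 → G
sample_id=82: conc_ppm < 405 OR turbidity BETWEEN 59 AND 115 → E
sample_id=83: conc_ppm < 405 OR turbidity BETWEEN 59 AND 115 → E

E, G, E, G, U, G, E, E, J, E, U, G, E, E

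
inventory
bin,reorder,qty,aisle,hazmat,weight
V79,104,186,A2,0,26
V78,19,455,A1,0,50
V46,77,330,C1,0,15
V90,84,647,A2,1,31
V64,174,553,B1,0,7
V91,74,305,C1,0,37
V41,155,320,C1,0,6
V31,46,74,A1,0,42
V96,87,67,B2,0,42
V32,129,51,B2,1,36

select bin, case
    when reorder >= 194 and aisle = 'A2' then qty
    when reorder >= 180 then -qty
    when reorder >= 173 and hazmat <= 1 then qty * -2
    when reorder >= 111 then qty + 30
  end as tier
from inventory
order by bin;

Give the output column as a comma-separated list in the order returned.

NULL, 81, 350, NULL, -1106, NULL, NULL, NULL, NULL, NULL

bin=V31: (no match → NULL) → NULL
bin=V32: reorder >= 111 → 81
bin=V41: reorder >= 111 → 350
bin=V46: (no match → NULL) → NULL
bin=V64: reorder >= 173 and hazmat <= 1 → -1106
bin=V78: (no match → NULL) → NULL
bin=V79: (no match → NULL) → NULL
bin=V90: (no match → NULL) → NULL
bin=V91: (no match → NULL) → NULL
bin=V96: (no match → NULL) → NULL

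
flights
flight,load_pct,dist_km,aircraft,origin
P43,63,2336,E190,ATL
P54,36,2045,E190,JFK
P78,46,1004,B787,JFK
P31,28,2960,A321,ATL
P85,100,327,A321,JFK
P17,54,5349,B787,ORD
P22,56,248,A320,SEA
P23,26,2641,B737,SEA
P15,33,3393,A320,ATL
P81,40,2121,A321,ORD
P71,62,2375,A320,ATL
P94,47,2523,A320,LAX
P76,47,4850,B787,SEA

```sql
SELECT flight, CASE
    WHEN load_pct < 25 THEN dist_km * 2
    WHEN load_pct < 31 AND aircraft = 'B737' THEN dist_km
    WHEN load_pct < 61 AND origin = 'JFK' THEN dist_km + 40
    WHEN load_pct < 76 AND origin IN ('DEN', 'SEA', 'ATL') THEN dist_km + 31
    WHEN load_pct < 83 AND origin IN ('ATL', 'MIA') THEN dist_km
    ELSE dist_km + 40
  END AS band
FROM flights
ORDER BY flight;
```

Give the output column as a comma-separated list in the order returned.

flight=P15: load_pct < 76 AND origin IN ('DEN', 'SEA', 'ATL') → 3424
flight=P17: ELSE → 5389
flight=P22: load_pct < 76 AND origin IN ('DEN', 'SEA', 'ATL') → 279
flight=P23: load_pct < 31 AND aircraft = 'B737' → 2641
flight=P31: load_pct < 76 AND origin IN ('DEN', 'SEA', 'ATL') → 2991
flight=P43: load_pct < 76 AND origin IN ('DEN', 'SEA', 'ATL') → 2367
flight=P54: load_pct < 61 AND origin = 'JFK' → 2085
flight=P71: load_pct < 76 AND origin IN ('DEN', 'SEA', 'ATL') → 2406
flight=P76: load_pct < 76 AND origin IN ('DEN', 'SEA', 'ATL') → 4881
flight=P78: load_pct < 61 AND origin = 'JFK' → 1044
flight=P81: ELSE → 2161
flight=P85: ELSE → 367
flight=P94: ELSE → 2563

3424, 5389, 279, 2641, 2991, 2367, 2085, 2406, 4881, 1044, 2161, 367, 2563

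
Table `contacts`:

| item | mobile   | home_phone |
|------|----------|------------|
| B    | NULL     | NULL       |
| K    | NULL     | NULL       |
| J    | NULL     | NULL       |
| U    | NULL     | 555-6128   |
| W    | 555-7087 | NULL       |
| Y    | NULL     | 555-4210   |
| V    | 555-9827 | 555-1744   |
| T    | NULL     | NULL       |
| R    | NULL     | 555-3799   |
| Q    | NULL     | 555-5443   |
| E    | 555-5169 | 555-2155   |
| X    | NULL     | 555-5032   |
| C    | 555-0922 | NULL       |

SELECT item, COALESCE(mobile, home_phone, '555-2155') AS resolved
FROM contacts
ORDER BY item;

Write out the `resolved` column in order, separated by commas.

item=B: mobile=NULL, home_phone=NULL, → literal 555-2155 → 555-2155
item=C: mobile=555-0922 → 555-0922
item=E: mobile=555-5169 → 555-5169
item=J: mobile=NULL, home_phone=NULL, → literal 555-2155 → 555-2155
item=K: mobile=NULL, home_phone=NULL, → literal 555-2155 → 555-2155
item=Q: mobile=NULL, home_phone=555-5443 → 555-5443
item=R: mobile=NULL, home_phone=555-3799 → 555-3799
item=T: mobile=NULL, home_phone=NULL, → literal 555-2155 → 555-2155
item=U: mobile=NULL, home_phone=555-6128 → 555-6128
item=V: mobile=555-9827 → 555-9827
item=W: mobile=555-7087 → 555-7087
item=X: mobile=NULL, home_phone=555-5032 → 555-5032
item=Y: mobile=NULL, home_phone=555-4210 → 555-4210

555-2155, 555-0922, 555-5169, 555-2155, 555-2155, 555-5443, 555-3799, 555-2155, 555-6128, 555-9827, 555-7087, 555-5032, 555-4210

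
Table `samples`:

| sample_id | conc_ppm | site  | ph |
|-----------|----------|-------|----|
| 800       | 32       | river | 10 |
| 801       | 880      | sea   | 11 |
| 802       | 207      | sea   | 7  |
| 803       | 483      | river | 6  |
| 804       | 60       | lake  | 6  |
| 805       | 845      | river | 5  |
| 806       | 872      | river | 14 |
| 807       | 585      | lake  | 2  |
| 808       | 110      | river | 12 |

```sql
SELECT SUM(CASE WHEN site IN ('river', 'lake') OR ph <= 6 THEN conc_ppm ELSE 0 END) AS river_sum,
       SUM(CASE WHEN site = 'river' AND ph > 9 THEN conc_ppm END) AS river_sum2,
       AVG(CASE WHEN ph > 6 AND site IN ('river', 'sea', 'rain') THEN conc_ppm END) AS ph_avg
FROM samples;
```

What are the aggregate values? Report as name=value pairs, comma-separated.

river_sum=2987, river_sum2=1014, ph_avg=420.2

[river_sum: site IN ('river', 'lake') OR ph <= 6]
sample_id=800: ✓ → 32
sample_id=801: ✗
sample_id=802: ✗
sample_id=803: ✓ → 483
sample_id=804: ✓ → 60
sample_id=805: ✓ → 845
sample_id=806: ✓ → 872
sample_id=807: ✓ → 585
sample_id=808: ✓ → 110
river_sum = 32 + 483 + 60 + 845 + 872 + 585 + 110 = 2987
—
[river_sum2: site = 'river' AND ph > 9]
sample_id=800: ✓ → 32
sample_id=801: ✗
sample_id=802: ✗
sample_id=803: ✗
sample_id=804: ✗
sample_id=805: ✗
sample_id=806: ✓ → 872
sample_id=807: ✗
sample_id=808: ✓ → 110
river_sum2 = 32 + 872 + 110 = 1014
—
[ph_avg: ph > 6 AND site IN ('river', 'sea', 'rain')]
sample_id=800: ✓ → 32
sample_id=801: ✓ → 880
sample_id=802: ✓ → 207
sample_id=803: ✗
sample_id=804: ✗
sample_id=805: ✗
sample_id=806: ✓ → 872
sample_id=807: ✗
sample_id=808: ✓ → 110
ph_avg = (32 + 880 + 207 + 872 + 110) / 5 = 420.2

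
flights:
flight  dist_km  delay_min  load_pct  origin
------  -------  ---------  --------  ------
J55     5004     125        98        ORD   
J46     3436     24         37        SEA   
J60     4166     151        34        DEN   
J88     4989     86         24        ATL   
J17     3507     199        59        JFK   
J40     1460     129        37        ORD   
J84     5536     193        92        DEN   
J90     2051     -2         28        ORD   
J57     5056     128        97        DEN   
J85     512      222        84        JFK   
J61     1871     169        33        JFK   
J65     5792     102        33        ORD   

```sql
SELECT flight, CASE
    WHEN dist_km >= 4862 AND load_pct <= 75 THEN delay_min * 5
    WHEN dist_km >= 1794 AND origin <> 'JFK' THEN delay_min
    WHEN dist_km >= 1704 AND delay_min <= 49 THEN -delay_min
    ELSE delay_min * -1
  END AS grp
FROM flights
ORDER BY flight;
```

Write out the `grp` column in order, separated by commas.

-199, -129, 24, 125, 128, 151, -169, 510, 193, -222, 430, -2

flight=J17: ELSE → -199
flight=J40: ELSE → -129
flight=J46: dist_km >= 1794 AND origin <> 'JFK' → 24
flight=J55: dist_km >= 1794 AND origin <> 'JFK' → 125
flight=J57: dist_km >= 1794 AND origin <> 'JFK' → 128
flight=J60: dist_km >= 1794 AND origin <> 'JFK' → 151
flight=J61: ELSE → -169
flight=J65: dist_km >= 4862 AND load_pct <= 75 → 510
flight=J84: dist_km >= 1794 AND origin <> 'JFK' → 193
flight=J85: ELSE → -222
flight=J88: dist_km >= 4862 AND load_pct <= 75 → 430
flight=J90: dist_km >= 1794 AND origin <> 'JFK' → -2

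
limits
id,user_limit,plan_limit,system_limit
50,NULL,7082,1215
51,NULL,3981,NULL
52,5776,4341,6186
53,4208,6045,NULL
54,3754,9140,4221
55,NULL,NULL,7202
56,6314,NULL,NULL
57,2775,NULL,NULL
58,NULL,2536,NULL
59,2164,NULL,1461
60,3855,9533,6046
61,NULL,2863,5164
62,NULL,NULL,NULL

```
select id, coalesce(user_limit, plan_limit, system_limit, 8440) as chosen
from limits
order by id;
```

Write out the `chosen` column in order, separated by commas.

7082, 3981, 5776, 4208, 3754, 7202, 6314, 2775, 2536, 2164, 3855, 2863, 8440

id=50: user_limit=NULL, plan_limit=7082 → 7082
id=51: user_limit=NULL, plan_limit=3981 → 3981
id=52: user_limit=5776 → 5776
id=53: user_limit=4208 → 4208
id=54: user_limit=3754 → 3754
id=55: user_limit=NULL, plan_limit=NULL, system_limit=7202 → 7202
id=56: user_limit=6314 → 6314
id=57: user_limit=2775 → 2775
id=58: user_limit=NULL, plan_limit=2536 → 2536
id=59: user_limit=2164 → 2164
id=60: user_limit=3855 → 3855
id=61: user_limit=NULL, plan_limit=2863 → 2863
id=62: user_limit=NULL, plan_limit=NULL, system_limit=NULL, → literal 8440 → 8440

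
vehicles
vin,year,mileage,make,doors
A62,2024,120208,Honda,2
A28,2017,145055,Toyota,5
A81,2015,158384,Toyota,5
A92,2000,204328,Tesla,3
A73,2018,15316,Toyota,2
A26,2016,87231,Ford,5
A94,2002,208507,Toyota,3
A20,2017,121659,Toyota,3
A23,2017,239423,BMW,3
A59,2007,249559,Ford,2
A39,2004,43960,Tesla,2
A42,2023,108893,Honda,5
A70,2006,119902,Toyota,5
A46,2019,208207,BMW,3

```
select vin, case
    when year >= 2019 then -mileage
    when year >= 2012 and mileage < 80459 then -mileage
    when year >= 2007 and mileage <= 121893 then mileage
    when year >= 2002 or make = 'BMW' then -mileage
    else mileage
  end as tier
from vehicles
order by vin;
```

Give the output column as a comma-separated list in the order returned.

121659, -239423, 87231, -145055, -43960, -108893, -208207, -249559, -120208, -119902, -15316, -158384, 204328, -208507

vin=A20: year >= 2007 and mileage <= 121893 → 121659
vin=A23: year >= 2002 or make = 'BMW' → -239423
vin=A26: year >= 2007 and mileage <= 121893 → 87231
vin=A28: year >= 2002 or make = 'BMW' → -145055
vin=A39: year >= 2002 or make = 'BMW' → -43960
vin=A42: year >= 2019 → -108893
vin=A46: year >= 2019 → -208207
vin=A59: year >= 2002 or make = 'BMW' → -249559
vin=A62: year >= 2019 → -120208
vin=A70: year >= 2002 or make = 'BMW' → -119902
vin=A73: year >= 2012 and mileage < 80459 → -15316
vin=A81: year >= 2002 or make = 'BMW' → -158384
vin=A92: ELSE → 204328
vin=A94: year >= 2002 or make = 'BMW' → -208507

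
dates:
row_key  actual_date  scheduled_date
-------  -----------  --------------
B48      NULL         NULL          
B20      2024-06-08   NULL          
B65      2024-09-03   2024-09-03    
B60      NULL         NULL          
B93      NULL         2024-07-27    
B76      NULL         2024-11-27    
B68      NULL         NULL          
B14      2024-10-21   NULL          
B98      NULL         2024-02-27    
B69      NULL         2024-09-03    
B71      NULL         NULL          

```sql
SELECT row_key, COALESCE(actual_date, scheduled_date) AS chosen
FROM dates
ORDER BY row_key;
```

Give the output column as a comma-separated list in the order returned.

row_key=B14: actual_date=2024-10-21 → 2024-10-21
row_key=B20: actual_date=2024-06-08 → 2024-06-08
row_key=B48: actual_date=NULL, scheduled_date=NULL (all NULL) → NULL
row_key=B60: actual_date=NULL, scheduled_date=NULL (all NULL) → NULL
row_key=B65: actual_date=2024-09-03 → 2024-09-03
row_key=B68: actual_date=NULL, scheduled_date=NULL (all NULL) → NULL
row_key=B69: actual_date=NULL, scheduled_date=2024-09-03 → 2024-09-03
row_key=B71: actual_date=NULL, scheduled_date=NULL (all NULL) → NULL
row_key=B76: actual_date=NULL, scheduled_date=2024-11-27 → 2024-11-27
row_key=B93: actual_date=NULL, scheduled_date=2024-07-27 → 2024-07-27
row_key=B98: actual_date=NULL, scheduled_date=2024-02-27 → 2024-02-27

2024-10-21, 2024-06-08, NULL, NULL, 2024-09-03, NULL, 2024-09-03, NULL, 2024-11-27, 2024-07-27, 2024-02-27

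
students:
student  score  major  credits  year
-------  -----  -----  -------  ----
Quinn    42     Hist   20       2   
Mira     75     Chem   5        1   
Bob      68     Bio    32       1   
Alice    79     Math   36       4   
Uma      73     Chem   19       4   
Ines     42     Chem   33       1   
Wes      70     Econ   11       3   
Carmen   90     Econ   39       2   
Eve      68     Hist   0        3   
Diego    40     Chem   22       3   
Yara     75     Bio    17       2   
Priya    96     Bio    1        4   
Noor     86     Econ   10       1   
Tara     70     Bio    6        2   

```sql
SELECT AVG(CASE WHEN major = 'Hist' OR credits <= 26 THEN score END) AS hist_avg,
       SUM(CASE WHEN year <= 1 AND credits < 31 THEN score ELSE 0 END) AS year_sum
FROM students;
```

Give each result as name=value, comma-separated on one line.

hist_avg=69.5, year_sum=161

[hist_avg: major = 'Hist' OR credits <= 26]
student=Quinn: ✓ → 42
student=Mira: ✓ → 75
student=Bob: ✗
student=Alice: ✗
student=Uma: ✓ → 73
student=Ines: ✗
student=Wes: ✓ → 70
student=Carmen: ✗
student=Eve: ✓ → 68
student=Diego: ✓ → 40
student=Yara: ✓ → 75
student=Priya: ✓ → 96
student=Noor: ✓ → 86
student=Tara: ✓ → 70
hist_avg = (42 + 75 + 73 + 70 + 68 + 40 + 75 + 96 + 86 + 70) / 10 = 69.5
—
[year_sum: year <= 1 AND credits < 31]
student=Quinn: ✗
student=Mira: ✓ → 75
student=Bob: ✗
student=Alice: ✗
student=Uma: ✗
student=Ines: ✗
student=Wes: ✗
student=Carmen: ✗
student=Eve: ✗
student=Diego: ✗
student=Yara: ✗
student=Priya: ✗
student=Noor: ✓ → 86
student=Tara: ✗
year_sum = 75 + 86 = 161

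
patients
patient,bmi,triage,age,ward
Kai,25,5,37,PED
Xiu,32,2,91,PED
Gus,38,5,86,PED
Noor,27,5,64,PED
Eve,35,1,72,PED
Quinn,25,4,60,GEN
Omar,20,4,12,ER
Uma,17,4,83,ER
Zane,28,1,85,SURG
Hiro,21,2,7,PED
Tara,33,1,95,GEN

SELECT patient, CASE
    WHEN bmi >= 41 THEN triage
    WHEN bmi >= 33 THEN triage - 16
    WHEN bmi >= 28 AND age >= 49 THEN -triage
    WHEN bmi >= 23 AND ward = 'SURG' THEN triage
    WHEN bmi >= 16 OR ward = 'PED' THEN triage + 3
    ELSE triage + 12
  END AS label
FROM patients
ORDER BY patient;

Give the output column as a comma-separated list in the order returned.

-15, -11, 5, 8, 8, 7, 7, -15, 7, -2, -1

patient=Eve: bmi >= 33 → -15
patient=Gus: bmi >= 33 → -11
patient=Hiro: bmi >= 16 OR ward = 'PED' → 5
patient=Kai: bmi >= 16 OR ward = 'PED' → 8
patient=Noor: bmi >= 16 OR ward = 'PED' → 8
patient=Omar: bmi >= 16 OR ward = 'PED' → 7
patient=Quinn: bmi >= 16 OR ward = 'PED' → 7
patient=Tara: bmi >= 33 → -15
patient=Uma: bmi >= 16 OR ward = 'PED' → 7
patient=Xiu: bmi >= 28 AND age >= 49 → -2
patient=Zane: bmi >= 28 AND age >= 49 → -1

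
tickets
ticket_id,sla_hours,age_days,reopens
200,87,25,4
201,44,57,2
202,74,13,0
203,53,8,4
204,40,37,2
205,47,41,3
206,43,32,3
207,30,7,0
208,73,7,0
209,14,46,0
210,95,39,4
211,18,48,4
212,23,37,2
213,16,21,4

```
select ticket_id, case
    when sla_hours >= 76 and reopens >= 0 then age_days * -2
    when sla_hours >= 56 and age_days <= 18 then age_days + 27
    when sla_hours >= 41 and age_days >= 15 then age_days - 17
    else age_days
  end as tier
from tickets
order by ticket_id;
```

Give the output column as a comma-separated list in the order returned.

ticket_id=200: sla_hours >= 76 and reopens >= 0 → -50
ticket_id=201: sla_hours >= 41 and age_days >= 15 → 40
ticket_id=202: sla_hours >= 56 and age_days <= 18 → 40
ticket_id=203: ELSE → 8
ticket_id=204: ELSE → 37
ticket_id=205: sla_hours >= 41 and age_days >= 15 → 24
ticket_id=206: sla_hours >= 41 and age_days >= 15 → 15
ticket_id=207: ELSE → 7
ticket_id=208: sla_hours >= 56 and age_days <= 18 → 34
ticket_id=209: ELSE → 46
ticket_id=210: sla_hours >= 76 and reopens >= 0 → -78
ticket_id=211: ELSE → 48
ticket_id=212: ELSE → 37
ticket_id=213: ELSE → 21

-50, 40, 40, 8, 37, 24, 15, 7, 34, 46, -78, 48, 37, 21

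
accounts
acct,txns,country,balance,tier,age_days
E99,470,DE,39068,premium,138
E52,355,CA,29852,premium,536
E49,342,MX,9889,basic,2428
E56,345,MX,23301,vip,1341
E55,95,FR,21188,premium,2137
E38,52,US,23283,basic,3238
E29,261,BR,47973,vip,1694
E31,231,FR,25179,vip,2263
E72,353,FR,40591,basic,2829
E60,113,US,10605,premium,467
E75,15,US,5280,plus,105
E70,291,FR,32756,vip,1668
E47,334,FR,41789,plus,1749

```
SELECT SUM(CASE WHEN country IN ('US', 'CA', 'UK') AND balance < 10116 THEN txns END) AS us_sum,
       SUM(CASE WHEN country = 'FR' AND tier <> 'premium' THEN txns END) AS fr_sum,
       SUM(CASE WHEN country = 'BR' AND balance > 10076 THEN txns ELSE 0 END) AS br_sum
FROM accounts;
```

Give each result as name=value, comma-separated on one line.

[us_sum: country IN ('US', 'CA', 'UK') AND balance < 10116]
acct=E99: ✗
acct=E52: ✗
acct=E49: ✗
acct=E56: ✗
acct=E55: ✗
acct=E38: ✗
acct=E29: ✗
acct=E31: ✗
acct=E72: ✗
acct=E60: ✗
acct=E75: ✓ → 15
acct=E70: ✗
acct=E47: ✗
us_sum = 15
—
[fr_sum: country = 'FR' AND tier <> 'premium']
acct=E99: ✗
acct=E52: ✗
acct=E49: ✗
acct=E56: ✗
acct=E55: ✗
acct=E38: ✗
acct=E29: ✗
acct=E31: ✓ → 231
acct=E72: ✓ → 353
acct=E60: ✗
acct=E75: ✗
acct=E70: ✓ → 291
acct=E47: ✓ → 334
fr_sum = 231 + 353 + 291 + 334 = 1209
—
[br_sum: country = 'BR' AND balance > 10076]
acct=E99: ✗
acct=E52: ✗
acct=E49: ✗
acct=E56: ✗
acct=E55: ✗
acct=E38: ✗
acct=E29: ✓ → 261
acct=E31: ✗
acct=E72: ✗
acct=E60: ✗
acct=E75: ✗
acct=E70: ✗
acct=E47: ✗
br_sum = 261

us_sum=15, fr_sum=1209, br_sum=261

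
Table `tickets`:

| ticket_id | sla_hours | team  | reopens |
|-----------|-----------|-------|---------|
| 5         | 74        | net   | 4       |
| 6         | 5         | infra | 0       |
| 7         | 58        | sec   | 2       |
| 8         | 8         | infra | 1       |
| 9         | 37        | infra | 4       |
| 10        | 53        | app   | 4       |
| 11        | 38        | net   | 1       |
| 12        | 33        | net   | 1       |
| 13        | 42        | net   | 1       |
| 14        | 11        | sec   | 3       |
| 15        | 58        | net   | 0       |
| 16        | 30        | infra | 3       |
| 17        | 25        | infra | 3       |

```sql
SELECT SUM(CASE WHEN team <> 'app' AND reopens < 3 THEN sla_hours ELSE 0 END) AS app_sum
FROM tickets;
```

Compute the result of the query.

ticket_id=5: ✗
ticket_id=6: ✓ → 5
ticket_id=7: ✓ → 58
ticket_id=8: ✓ → 8
ticket_id=9: ✗
ticket_id=10: ✗
ticket_id=11: ✓ → 38
ticket_id=12: ✓ → 33
ticket_id=13: ✓ → 42
ticket_id=14: ✗
ticket_id=15: ✓ → 58
ticket_id=16: ✗
ticket_id=17: ✗
app_sum = 5 + 58 + 8 + 38 + 33 + 42 + 58 = 242

242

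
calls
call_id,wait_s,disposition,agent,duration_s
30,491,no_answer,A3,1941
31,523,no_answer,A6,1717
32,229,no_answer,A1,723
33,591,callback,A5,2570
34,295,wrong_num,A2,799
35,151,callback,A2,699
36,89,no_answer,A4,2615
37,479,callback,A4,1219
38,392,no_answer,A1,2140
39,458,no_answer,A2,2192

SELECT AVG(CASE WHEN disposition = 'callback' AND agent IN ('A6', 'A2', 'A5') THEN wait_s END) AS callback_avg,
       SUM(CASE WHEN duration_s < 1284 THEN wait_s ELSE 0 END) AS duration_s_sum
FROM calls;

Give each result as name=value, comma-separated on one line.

callback_avg=371, duration_s_sum=1154

[callback_avg: disposition = 'callback' AND agent IN ('A6', 'A2', 'A5')]
call_id=30: ✗
call_id=31: ✗
call_id=32: ✗
call_id=33: ✓ → 591
call_id=34: ✗
call_id=35: ✓ → 151
call_id=36: ✗
call_id=37: ✗
call_id=38: ✗
call_id=39: ✗
callback_avg = (591 + 151) / 2 = 371
—
[duration_s_sum: duration_s < 1284]
call_id=30: ✗
call_id=31: ✗
call_id=32: ✓ → 229
call_id=33: ✗
call_id=34: ✓ → 295
call_id=35: ✓ → 151
call_id=36: ✗
call_id=37: ✓ → 479
call_id=38: ✗
call_id=39: ✗
duration_s_sum = 229 + 295 + 151 + 479 = 1154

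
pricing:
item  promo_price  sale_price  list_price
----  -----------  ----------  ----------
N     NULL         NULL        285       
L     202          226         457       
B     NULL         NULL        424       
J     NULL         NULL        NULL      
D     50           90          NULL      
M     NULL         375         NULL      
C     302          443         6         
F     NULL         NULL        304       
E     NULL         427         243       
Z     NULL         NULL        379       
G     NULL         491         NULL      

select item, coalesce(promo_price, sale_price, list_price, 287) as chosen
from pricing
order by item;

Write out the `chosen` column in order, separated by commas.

item=B: promo_price=NULL, sale_price=NULL, list_price=424 → 424
item=C: promo_price=302 → 302
item=D: promo_price=50 → 50
item=E: promo_price=NULL, sale_price=427 → 427
item=F: promo_price=NULL, sale_price=NULL, list_price=304 → 304
item=G: promo_price=NULL, sale_price=491 → 491
item=J: promo_price=NULL, sale_price=NULL, list_price=NULL, → literal 287 → 287
item=L: promo_price=202 → 202
item=M: promo_price=NULL, sale_price=375 → 375
item=N: promo_price=NULL, sale_price=NULL, list_price=285 → 285
item=Z: promo_price=NULL, sale_price=NULL, list_price=379 → 379

424, 302, 50, 427, 304, 491, 287, 202, 375, 285, 379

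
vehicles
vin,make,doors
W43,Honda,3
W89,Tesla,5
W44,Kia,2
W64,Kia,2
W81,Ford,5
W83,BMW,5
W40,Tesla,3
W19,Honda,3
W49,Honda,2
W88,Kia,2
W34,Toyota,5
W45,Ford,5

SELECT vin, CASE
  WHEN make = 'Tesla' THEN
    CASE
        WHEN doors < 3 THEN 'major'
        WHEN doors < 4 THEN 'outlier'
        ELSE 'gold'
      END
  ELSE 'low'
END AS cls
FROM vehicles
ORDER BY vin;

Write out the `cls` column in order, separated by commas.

low, low, outlier, low, low, low, low, low, low, low, low, gold

vin=W19: make='Honda' → outer ELSE → low
vin=W34: make='Toyota' → outer ELSE → low
vin=W40: make='Tesla' → inner[doors < 4] → outlier
vin=W43: make='Honda' → outer ELSE → low
vin=W44: make='Kia' → outer ELSE → low
vin=W45: make='Ford' → outer ELSE → low
vin=W49: make='Honda' → outer ELSE → low
vin=W64: make='Kia' → outer ELSE → low
vin=W81: make='Ford' → outer ELSE → low
vin=W83: make='BMW' → outer ELSE → low
vin=W88: make='Kia' → outer ELSE → low
vin=W89: make='Tesla' → inner[ELSE] → gold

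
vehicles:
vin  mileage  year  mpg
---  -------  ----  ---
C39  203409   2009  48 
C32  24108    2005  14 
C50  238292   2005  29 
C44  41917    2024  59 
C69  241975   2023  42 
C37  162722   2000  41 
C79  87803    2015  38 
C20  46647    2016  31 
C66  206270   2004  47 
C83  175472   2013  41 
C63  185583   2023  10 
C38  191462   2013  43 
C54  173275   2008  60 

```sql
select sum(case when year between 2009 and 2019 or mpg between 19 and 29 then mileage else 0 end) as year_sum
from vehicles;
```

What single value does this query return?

943085

vin=C39: ✓ → 203409
vin=C32: ✗
vin=C50: ✓ → 238292
vin=C44: ✗
vin=C69: ✗
vin=C37: ✗
vin=C79: ✓ → 87803
vin=C20: ✓ → 46647
vin=C66: ✗
vin=C83: ✓ → 175472
vin=C63: ✗
vin=C38: ✓ → 191462
vin=C54: ✗
year_sum = 203409 + 238292 + 87803 + 46647 + 175472 + 191462 = 943085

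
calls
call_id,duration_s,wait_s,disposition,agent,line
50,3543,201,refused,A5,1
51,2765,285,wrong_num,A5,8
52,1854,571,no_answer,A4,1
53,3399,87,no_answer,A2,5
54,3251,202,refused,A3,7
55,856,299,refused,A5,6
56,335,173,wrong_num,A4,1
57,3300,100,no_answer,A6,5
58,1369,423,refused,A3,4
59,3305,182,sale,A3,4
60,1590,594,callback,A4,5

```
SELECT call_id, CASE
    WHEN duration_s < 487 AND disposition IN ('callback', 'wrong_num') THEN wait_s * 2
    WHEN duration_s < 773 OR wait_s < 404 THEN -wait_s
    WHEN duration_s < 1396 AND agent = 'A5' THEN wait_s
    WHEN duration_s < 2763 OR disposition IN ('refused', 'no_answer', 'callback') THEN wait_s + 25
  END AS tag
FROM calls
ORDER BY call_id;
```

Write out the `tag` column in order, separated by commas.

-201, -285, 596, -87, -202, -299, 346, -100, 448, -182, 619

call_id=50: duration_s < 773 OR wait_s < 404 → -201
call_id=51: duration_s < 773 OR wait_s < 404 → -285
call_id=52: duration_s < 2763 OR disposition IN ('refused', 'no_answer', 'callback') → 596
call_id=53: duration_s < 773 OR wait_s < 404 → -87
call_id=54: duration_s < 773 OR wait_s < 404 → -202
call_id=55: duration_s < 773 OR wait_s < 404 → -299
call_id=56: duration_s < 487 AND disposition IN ('callback', 'wrong_num') → 346
call_id=57: duration_s < 773 OR wait_s < 404 → -100
call_id=58: duration_s < 2763 OR disposition IN ('refused', 'no_answer', 'callback') → 448
call_id=59: duration_s < 773 OR wait_s < 404 → -182
call_id=60: duration_s < 2763 OR disposition IN ('refused', 'no_answer', 'callback') → 619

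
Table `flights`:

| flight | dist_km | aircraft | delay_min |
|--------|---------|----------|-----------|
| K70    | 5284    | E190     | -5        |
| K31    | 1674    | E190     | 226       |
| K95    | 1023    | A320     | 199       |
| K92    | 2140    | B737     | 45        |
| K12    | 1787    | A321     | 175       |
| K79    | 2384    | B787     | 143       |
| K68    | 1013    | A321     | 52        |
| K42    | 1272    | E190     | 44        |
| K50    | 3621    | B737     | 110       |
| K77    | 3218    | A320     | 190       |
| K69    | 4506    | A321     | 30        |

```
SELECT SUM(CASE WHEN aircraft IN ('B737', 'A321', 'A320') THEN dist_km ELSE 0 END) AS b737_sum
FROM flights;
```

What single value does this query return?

flight=K70: ✗
flight=K31: ✗
flight=K95: ✓ → 1023
flight=K92: ✓ → 2140
flight=K12: ✓ → 1787
flight=K79: ✗
flight=K68: ✓ → 1013
flight=K42: ✗
flight=K50: ✓ → 3621
flight=K77: ✓ → 3218
flight=K69: ✓ → 4506
b737_sum = 1023 + 2140 + 1787 + 1013 + 3621 + 3218 + 4506 = 17308

17308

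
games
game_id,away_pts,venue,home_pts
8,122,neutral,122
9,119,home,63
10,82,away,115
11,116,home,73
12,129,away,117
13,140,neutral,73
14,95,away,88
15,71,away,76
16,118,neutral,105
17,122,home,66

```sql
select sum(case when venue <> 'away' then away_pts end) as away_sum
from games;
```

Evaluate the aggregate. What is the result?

game_id=8: ✓ → 122
game_id=9: ✓ → 119
game_id=10: ✗
game_id=11: ✓ → 116
game_id=12: ✗
game_id=13: ✓ → 140
game_id=14: ✗
game_id=15: ✗
game_id=16: ✓ → 118
game_id=17: ✓ → 122
away_sum = 122 + 119 + 116 + 140 + 118 + 122 = 737

737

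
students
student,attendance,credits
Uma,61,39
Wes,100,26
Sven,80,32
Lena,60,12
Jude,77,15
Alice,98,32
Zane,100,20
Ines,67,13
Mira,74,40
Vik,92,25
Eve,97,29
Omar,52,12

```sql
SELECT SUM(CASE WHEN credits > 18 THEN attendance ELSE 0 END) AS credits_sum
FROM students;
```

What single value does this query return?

student=Uma: ✓ → 61
student=Wes: ✓ → 100
student=Sven: ✓ → 80
student=Lena: ✗
student=Jude: ✗
student=Alice: ✓ → 98
student=Zane: ✓ → 100
student=Ines: ✗
student=Mira: ✓ → 74
student=Vik: ✓ → 92
student=Eve: ✓ → 97
student=Omar: ✗
credits_sum = 61 + 100 + 80 + 98 + 100 + 74 + 92 + 97 = 702

702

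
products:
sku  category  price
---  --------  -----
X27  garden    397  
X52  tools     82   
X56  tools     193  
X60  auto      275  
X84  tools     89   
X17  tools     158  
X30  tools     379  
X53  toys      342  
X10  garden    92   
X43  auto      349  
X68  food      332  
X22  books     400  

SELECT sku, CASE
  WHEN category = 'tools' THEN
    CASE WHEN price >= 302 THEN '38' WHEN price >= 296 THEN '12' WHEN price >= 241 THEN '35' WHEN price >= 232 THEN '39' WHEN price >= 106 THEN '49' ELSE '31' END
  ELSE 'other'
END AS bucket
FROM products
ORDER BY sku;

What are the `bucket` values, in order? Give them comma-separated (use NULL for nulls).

other, 49, other, other, 38, other, 31, other, 49, other, other, 31

sku=X10: category='garden' → outer ELSE → other
sku=X17: category='tools' → inner[price >= 106] → 49
sku=X22: category='books' → outer ELSE → other
sku=X27: category='garden' → outer ELSE → other
sku=X30: category='tools' → inner[price >= 302] → 38
sku=X43: category='auto' → outer ELSE → other
sku=X52: category='tools' → inner[ELSE] → 31
sku=X53: category='toys' → outer ELSE → other
sku=X56: category='tools' → inner[price >= 106] → 49
sku=X60: category='auto' → outer ELSE → other
sku=X68: category='food' → outer ELSE → other
sku=X84: category='tools' → inner[ELSE] → 31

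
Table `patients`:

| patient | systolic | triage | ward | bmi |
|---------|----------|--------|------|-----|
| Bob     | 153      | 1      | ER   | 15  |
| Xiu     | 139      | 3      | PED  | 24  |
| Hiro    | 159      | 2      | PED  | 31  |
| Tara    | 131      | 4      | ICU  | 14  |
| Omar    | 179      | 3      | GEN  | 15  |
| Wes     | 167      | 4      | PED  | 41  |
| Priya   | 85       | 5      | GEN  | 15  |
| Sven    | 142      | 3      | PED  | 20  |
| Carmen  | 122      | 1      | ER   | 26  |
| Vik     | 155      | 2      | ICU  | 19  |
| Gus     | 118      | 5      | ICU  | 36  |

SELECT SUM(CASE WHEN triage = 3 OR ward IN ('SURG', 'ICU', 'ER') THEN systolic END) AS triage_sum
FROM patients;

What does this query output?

patient=Bob: ✓ → 153
patient=Xiu: ✓ → 139
patient=Hiro: ✗
patient=Tara: ✓ → 131
patient=Omar: ✓ → 179
patient=Wes: ✗
patient=Priya: ✗
patient=Sven: ✓ → 142
patient=Carmen: ✓ → 122
patient=Vik: ✓ → 155
patient=Gus: ✓ → 118
triage_sum = 153 + 139 + 131 + 179 + 142 + 122 + 155 + 118 = 1139

1139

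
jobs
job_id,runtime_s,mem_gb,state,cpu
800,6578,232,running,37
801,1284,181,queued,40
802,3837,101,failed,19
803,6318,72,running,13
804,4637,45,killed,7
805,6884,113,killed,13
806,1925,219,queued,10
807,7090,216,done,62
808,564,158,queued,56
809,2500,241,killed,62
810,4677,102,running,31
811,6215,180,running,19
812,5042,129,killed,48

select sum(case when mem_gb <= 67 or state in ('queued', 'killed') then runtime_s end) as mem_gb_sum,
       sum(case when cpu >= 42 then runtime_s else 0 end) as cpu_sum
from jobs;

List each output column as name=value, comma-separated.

mem_gb_sum=22836, cpu_sum=15196

[mem_gb_sum: mem_gb <= 67 or state in ('queued', 'killed')]
job_id=800: ✗
job_id=801: ✓ → 1284
job_id=802: ✗
job_id=803: ✗
job_id=804: ✓ → 4637
job_id=805: ✓ → 6884
job_id=806: ✓ → 1925
job_id=807: ✗
job_id=808: ✓ → 564
job_id=809: ✓ → 2500
job_id=810: ✗
job_id=811: ✗
job_id=812: ✓ → 5042
mem_gb_sum = 1284 + 4637 + 6884 + 1925 + 564 + 2500 + 5042 = 22836
—
[cpu_sum: cpu >= 42]
job_id=800: ✗
job_id=801: ✗
job_id=802: ✗
job_id=803: ✗
job_id=804: ✗
job_id=805: ✗
job_id=806: ✗
job_id=807: ✓ → 7090
job_id=808: ✓ → 564
job_id=809: ✓ → 2500
job_id=810: ✗
job_id=811: ✗
job_id=812: ✓ → 5042
cpu_sum = 7090 + 564 + 2500 + 5042 = 15196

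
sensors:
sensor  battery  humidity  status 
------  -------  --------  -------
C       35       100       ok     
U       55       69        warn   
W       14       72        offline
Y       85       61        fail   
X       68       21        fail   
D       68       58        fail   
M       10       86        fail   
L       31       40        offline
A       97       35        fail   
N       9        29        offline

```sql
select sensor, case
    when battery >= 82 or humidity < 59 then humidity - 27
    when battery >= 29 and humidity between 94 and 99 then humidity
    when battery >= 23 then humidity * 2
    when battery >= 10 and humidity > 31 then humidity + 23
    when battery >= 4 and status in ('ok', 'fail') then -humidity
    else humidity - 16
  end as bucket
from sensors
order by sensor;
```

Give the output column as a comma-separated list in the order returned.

8, 200, 31, 13, 109, 2, 138, 95, -6, 34

sensor=A: battery >= 82 or humidity < 59 → 8
sensor=C: battery >= 23 → 200
sensor=D: battery >= 82 or humidity < 59 → 31
sensor=L: battery >= 82 or humidity < 59 → 13
sensor=M: battery >= 10 and humidity > 31 → 109
sensor=N: battery >= 82 or humidity < 59 → 2
sensor=U: battery >= 23 → 138
sensor=W: battery >= 10 and humidity > 31 → 95
sensor=X: battery >= 82 or humidity < 59 → -6
sensor=Y: battery >= 82 or humidity < 59 → 34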